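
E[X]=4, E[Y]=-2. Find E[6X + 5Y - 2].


E[6X + 5Y - 2] = 6*E[X] + 5*E[Y] - 2
= (6)*(4) + (5)*(-2) + (-2)
= 24 - 10 - 2 = 12

12


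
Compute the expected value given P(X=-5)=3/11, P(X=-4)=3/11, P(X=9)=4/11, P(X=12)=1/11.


E[X] = sum(x * P(x))
= -5*3/11 - 4*3/11 + 9*4/11 + 12*1/11
= 21/11

21/11


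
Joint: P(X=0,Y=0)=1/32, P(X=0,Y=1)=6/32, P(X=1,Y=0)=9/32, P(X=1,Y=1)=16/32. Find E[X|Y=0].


P(Y=0) = 10/32
E[X|Y=0] = (0*1 + 1*9)/10 = 9/10

9/10


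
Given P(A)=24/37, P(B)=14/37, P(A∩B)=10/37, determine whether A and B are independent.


P(A)*P(B) = 24/37*14/37 = 336/1369
P(A∩B) = 10/37 != 336/1369, so not independent

No, A and B are not independent


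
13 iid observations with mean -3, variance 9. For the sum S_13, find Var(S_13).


By independence, Var(S_n) = n*Var(X_1) = 13*9 = 117

117


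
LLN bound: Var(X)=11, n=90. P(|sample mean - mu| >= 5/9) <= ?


Var(Xbar) = Var(X)/n = 11/90
Chebyshev: P(|Xbar-mu| >= 5/9) <= Var(Xbar)/(5/9)^2 = (11/90)/(25/81) = 99/250

99/250


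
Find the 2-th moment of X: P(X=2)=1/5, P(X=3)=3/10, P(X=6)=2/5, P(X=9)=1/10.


E[X^2] = sum(x^2 * P(x))
= 4*1/5 + 9*3/10 + 36*2/5 + 81*1/10
= 26

26


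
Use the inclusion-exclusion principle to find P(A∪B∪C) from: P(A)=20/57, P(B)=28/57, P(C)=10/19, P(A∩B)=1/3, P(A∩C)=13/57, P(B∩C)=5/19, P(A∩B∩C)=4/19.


P(A∪B∪C) = P(A)+P(B)+P(C) - P(AB)-P(AC)-P(BC) + P(ABC)
= 20/57+28/57+10/19 - 1/3-13/57-5/19 + 4/19
= 43/57

43/57


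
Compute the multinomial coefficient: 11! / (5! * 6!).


11! = 39916800
Denominator: 5!=120 * 6!=720
Coefficient = 39916800 / 86400 = 462

462


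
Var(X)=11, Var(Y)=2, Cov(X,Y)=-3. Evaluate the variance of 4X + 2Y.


Var(4X + 2Y) = 4^2*Var(X) + 2^2*Var(Y) + 2*4*2*Cov(X,Y)
= 16*11 + 4*2 + 16*(-3)
= 176 + 8 - 48 = 136

136


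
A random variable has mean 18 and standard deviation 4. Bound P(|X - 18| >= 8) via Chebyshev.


k = 8/4 = 2
Chebyshev: P(|X-mu| >= k*sigma) <= 1/k^2 = 1/2^2 = 1/4

1/4


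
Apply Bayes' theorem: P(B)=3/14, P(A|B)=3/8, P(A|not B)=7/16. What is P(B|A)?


P(A) = P(A|B)P(B) + P(A|B')P(B') = 3/8*3/14 + 7/16*11/14 = 95/224
P(B|A) = P(A|B)P(B)/P(A) = (9/112)/(95/224) = 18/95

18/95


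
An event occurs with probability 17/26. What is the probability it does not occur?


P(A') = 1 - P(A) = 1 - 17/26 = 9/26

9/26


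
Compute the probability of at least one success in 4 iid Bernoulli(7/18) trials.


P(at least one) = 1 - P(none)
P(none) = (1 - 7/18)^4 = (11/18)^4 = 14641/104976
P(at least one) = 1 - 14641/104976 = 90335/104976

90335/104976


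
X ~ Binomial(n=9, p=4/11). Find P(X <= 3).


P(X<=3) = P(X=0) + P(X=1) + P(X=2) + P(X=3)
= 40353607/2357947691 + 207532836/2357947691 + 474360768/2357947691 + 632481024/2357947691
= 1354728235/2357947691

1354728235/2357947691


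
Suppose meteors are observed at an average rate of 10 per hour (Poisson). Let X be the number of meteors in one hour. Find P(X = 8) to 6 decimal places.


P(X=8) = e^(-10) * 10^8 / 8!
≈ 0.00004539992976 * 100000000 / 40320
≈ 0.112599

0.112599


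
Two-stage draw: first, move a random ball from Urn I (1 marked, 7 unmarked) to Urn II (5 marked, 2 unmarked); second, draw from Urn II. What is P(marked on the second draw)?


P(transfer marked) = 1/8; P(transfer unmarked) = 7/8
If marked transferred: Urn II has 6 marked of 8, so P(marked|marked moved) = 3/4
If unmarked transferred: Urn II has 5 marked of 8, so P(marked|unmarked moved) = 5/8
By total probability: P(marked) = 1/8*3/4 + 7/8*5/8 = 41/64

41/64


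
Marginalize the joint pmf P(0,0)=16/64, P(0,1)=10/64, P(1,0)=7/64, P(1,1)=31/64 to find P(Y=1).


P(Y=1) = P(0,1)+P(1,1) = 10/64 + 31/64 = 41/64

41/64


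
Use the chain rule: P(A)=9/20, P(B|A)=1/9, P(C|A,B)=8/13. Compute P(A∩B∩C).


P(A∩B∩C) = P(A) * P(B|A) * P(C|A∩B)
= 9/20 * 1/9 * 8/13
= 1/20 * 8/13 = 2/65

2/65


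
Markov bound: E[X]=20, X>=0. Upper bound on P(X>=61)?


Markov: P(X >= a) <= E[X]/a
P(X >= 61) <= 20/61

20/61


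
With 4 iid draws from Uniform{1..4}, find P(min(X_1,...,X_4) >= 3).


P(min >= 3) = P(all X_i >= 3) = (P(X_1 >= 3))^4
= (2/4)^4 = (1/2)^4 = 1/16

1/16


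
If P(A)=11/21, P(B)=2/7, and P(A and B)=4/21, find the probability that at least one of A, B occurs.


P(A∪B) = P(A) + P(B) - P(A∩B)
= 11/21 + 2/7 - 4/21 = 13/21

13/21


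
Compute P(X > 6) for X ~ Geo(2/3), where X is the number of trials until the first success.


P(X > 6) = P(first 6 trials all fail) = (1-p)^6 = (1/3)^6 = 1/729

1/729


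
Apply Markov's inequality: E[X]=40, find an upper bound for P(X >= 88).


Markov: P(X >= a) <= E[X]/a
P(X >= 88) <= 40/88 = 5/11

5/11


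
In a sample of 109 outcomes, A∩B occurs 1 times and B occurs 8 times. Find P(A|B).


P(A|B) = P(A∩B)/P(B) = (1/109)/(8/109) = 1/8

1/8


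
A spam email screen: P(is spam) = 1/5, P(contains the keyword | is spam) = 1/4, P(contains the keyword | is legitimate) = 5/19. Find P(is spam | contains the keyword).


P(A) = P(A|B)P(B) + P(A|B')P(B') = 1/4*1/5 + 5/19*4/5 = 99/380
P(B|A) = P(A|B)P(B)/P(A) = (1/20)/(99/380) = 19/99

19/99


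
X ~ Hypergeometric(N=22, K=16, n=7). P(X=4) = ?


P(X=4) = C(16,4)*C(6,3) / C(22,7)
= 1820*20 / 170544
= 36400/170544 = 2275/10659

2275/10659


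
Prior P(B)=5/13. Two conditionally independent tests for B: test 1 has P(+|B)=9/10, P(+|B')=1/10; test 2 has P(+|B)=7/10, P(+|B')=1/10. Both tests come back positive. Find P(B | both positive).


After test 1: P(+) = 9/10*5/13 + 1/10*8/13 = 53/130
P(B|+) = (9/26)/(53/130) = 45/53
After test 2 (use post1 as new prior): P(+) = 7/10*45/53 + 1/10*8/53 = 323/530
P(B|+,+) = (63/106)/(323/530) = 315/323

315/323


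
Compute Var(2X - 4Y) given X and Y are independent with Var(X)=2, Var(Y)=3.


Independence => Cov(X,Y)=0
Var(2X - 4Y) = 2^2*Var(X) + (-4)^2*Var(Y)
= 4*2 + 16*3 = 56

56


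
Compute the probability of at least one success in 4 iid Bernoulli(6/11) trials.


P(at least one) = 1 - P(none)
P(none) = (1 - 6/11)^4 = (5/11)^4 = 625/14641
P(at least one) = 1 - 625/14641 = 14016/14641

14016/14641


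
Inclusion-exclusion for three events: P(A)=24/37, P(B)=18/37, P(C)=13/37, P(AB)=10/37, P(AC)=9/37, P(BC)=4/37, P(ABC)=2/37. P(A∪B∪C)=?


P(A∪B∪C) = P(A)+P(B)+P(C) - P(AB)-P(AC)-P(BC) + P(ABC)
= 24/37+18/37+13/37 - 10/37-9/37-4/37 + 2/37
= 34/37

34/37


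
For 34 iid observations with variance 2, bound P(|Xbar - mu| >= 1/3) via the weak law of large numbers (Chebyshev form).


Var(Xbar) = Var(X)/n = 2/34
Chebyshev: P(|Xbar-mu| >= 1/3) <= Var(Xbar)/(1/3)^2 = (1/17)/(1/9) = 9/17

9/17


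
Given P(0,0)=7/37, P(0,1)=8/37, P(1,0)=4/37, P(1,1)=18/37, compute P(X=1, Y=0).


Read from table: P(X=1, Y=0) = 4/37

4/37


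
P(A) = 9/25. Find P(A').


P(A') = 1 - P(A) = 1 - 9/25 = 16/25

16/25


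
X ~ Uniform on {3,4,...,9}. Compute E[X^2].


E[X^2] = (1/7) * sum(x^2 for x=3..9)
= 280/7 = 40

40


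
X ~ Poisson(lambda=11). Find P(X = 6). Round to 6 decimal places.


P(X=6) = e^(-11) * 11^6 / 6!
≈ 0.00001670170079 * 1771561 / 720
≈ 0.041095

0.041095


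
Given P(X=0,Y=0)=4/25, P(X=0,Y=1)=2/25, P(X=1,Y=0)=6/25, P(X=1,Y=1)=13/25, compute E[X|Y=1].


P(Y=1) = 15/25
E[X|Y=1] = (0*2 + 1*13)/15 = 13/15

13/15


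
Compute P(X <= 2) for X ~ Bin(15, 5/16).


P(X<=2) = P(X=0) + P(X=1) + P(X=2)
= 4177248169415651/1152921504606846976 + 28481237518743075/1152921504606846976 + 90622119377818875/1152921504606846976
= 123280605065977601/1152921504606846976

123280605065977601/1152921504606846976


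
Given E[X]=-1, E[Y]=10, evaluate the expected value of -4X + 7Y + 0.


E[-4X + 7Y + 0] = -4*E[X] + 7*E[Y] + 0
= (-4)*(-1) + (7)*(10) + (0)
= 4 + 70 + 0 = 74

74


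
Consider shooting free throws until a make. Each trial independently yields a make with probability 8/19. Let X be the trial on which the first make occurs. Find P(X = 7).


P(X=7) = (1-p)^6 * p = (11/19)^6 * 8/19
= 1771561/47045881 * 8/19 = 14172488/893871739

14172488/893871739


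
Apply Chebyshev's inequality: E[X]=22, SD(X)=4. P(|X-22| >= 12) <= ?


k = 12/4 = 3
Chebyshev: P(|X-mu| >= k*sigma) <= 1/k^2 = 1/3^2 = 1/9

1/9


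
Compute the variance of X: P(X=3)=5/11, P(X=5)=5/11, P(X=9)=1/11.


E[X] = 49/11, E[X^2] = 251/11
Var(X) = E[X^2] - (E[X])^2 = 251/11 - (49/11)^2 = 360/121

360/121


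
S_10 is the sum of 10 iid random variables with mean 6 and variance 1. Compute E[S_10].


E[S_n] = n*E[X_1] = 10*6 = 60

60


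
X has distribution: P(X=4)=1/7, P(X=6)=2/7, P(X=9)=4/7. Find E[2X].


E[2X] = sum(g(x)*P(x))
= 8*1/7 + 12*2/7 + 18*4/7
= 104/7

104/7


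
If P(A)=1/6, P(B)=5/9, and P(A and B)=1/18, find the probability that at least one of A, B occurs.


P(A∪B) = P(A) + P(B) - P(A∩B)
= 1/6 + 5/9 - 1/18 = 2/3

2/3


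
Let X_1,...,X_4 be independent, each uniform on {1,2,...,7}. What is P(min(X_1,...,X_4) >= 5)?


P(min >= 5) = P(all X_i >= 5) = (P(X_1 >= 5))^4
= (3/7)^4 = 81/2401

81/2401


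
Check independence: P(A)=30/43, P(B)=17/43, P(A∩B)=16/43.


P(A)*P(B) = 30/43*17/43 = 510/1849
P(A∩B) = 16/43 != 510/1849, so not independent

No, A and B are not independent


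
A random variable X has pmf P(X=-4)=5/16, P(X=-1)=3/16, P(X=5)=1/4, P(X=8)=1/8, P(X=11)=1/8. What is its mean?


E[X] = sum(x * P(x))
= -4*5/16 - 1*3/16 + 5*1/4 + 8*1/8 + 11*1/8
= 35/16

35/16


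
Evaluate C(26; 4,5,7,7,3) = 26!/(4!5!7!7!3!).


26! = 403291461126605635584000000
Denominator: 4!=24 * 5!=120 * 7!=5040 * 7!=5040 * 3!=6
Coefficient = 403291461126605635584000000 / 438939648000 = 918785675808000

918785675808000


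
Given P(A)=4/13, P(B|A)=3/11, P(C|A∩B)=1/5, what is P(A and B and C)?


P(A∩B∩C) = P(A) * P(B|A) * P(C|A∩B)
= 4/13 * 3/11 * 1/5
= 12/143 * 1/5 = 12/715

12/715


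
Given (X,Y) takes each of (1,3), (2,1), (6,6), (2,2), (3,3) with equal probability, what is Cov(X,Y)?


E[X]=14/5, E[Y]=3, E[XY]=54/5
Cov(X,Y) = E[XY] - E[X]E[Y] = 54/5 - 14/5*3 = 12/5

12/5


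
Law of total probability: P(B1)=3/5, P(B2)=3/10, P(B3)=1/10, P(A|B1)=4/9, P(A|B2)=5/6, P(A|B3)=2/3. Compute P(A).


P(A) = P(A|B1)P(B1) + P(A|B2)P(B2) + P(A|B3)P(B3)
= 4/9*3/5 + 5/6*3/10 + 2/3*1/10
= 4/15 + 1/4 + 1/15 = 7/12

7/12


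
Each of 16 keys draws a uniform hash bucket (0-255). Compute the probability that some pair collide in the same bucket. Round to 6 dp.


P(all different) = prod((256-i)/256 for i=0..15) = 0.619708
P(at least one match) = 1 - 0.619708 = 0.380292

0.380292


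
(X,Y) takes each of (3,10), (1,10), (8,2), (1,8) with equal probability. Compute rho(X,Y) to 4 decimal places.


Cov(X,Y) = -8.3750, Var(X) = 8.1875, Var(Y) = 10.7500
rho = Cov/(sqrt(VarX)*sqrt(VarY)) = -0.8927

-0.8927


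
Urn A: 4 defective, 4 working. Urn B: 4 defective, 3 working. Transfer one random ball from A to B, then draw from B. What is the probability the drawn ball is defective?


P(transfer defective) = 4/8 = 1/2; P(transfer working) = 1/2
If defective transferred: Urn II has 5 defective of 8, so P(defective|defective moved) = 5/8
If working transferred: Urn II has 4 defective of 8, so P(defective|working moved) = 1/2
By total probability: P(defective) = 1/2*5/8 + 1/2*1/2 = 9/16

9/16


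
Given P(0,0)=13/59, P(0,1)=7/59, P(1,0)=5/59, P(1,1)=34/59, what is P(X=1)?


P(X=1) = P(1,0)+P(1,1) = 5/59 + 34/59 = 39/59

39/59


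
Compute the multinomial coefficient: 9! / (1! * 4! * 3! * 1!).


9! = 362880
Denominator: 1!=1 * 4!=24 * 3!=6 * 1!=1
Coefficient = 362880 / 144 = 2520

2520


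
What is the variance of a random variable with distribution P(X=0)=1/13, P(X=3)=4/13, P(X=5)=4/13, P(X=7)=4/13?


E[X] = 60/13, E[X^2] = 332/13
Var(X) = E[X^2] - (E[X])^2 = 332/13 - (60/13)^2 = 716/169

716/169


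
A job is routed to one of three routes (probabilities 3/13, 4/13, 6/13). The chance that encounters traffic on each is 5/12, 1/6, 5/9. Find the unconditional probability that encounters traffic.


P(A) = P(A|B1)P(B1) + P(A|B2)P(B2) + P(A|B3)P(B3)
= 5/12*3/13 + 1/6*4/13 + 5/9*6/13
= 5/52 + 2/39 + 10/39 = 21/52

21/52


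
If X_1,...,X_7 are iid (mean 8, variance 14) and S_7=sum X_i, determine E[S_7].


E[S_n] = n*E[X_1] = 7*8 = 56

56


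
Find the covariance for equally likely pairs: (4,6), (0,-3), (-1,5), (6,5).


E[X]=9/4, E[Y]=13/4, E[XY]=49/4
Cov(X,Y) = E[XY] - E[X]E[Y] = 49/4 - 9/4*13/4 = 79/16

79/16


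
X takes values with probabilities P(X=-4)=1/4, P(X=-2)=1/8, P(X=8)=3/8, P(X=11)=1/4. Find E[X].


E[X] = sum(x * P(x))
= -4*1/4 - 2*1/8 + 8*3/8 + 11*1/4
= 9/2

9/2


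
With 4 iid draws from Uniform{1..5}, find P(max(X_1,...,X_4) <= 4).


P(max <= 4) = P(all X_i <= 4) = (P(X_1 <= 4))^4
= (4/5)^4 = 256/625

256/625


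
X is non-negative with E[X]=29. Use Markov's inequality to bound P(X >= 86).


Markov: P(X >= a) <= E[X]/a
P(X >= 86) <= 29/86

29/86


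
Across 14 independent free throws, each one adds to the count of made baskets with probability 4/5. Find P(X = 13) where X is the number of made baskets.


P(X=13) = C(14,13) * p^13 * (1-p)^1
= 14 * 67108864/1220703125 * 1/5
= 939524096/6103515625

939524096/6103515625


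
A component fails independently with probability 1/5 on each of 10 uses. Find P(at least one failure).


P(at least one) = 1 - P(none)
P(none) = (1 - 1/5)^10 = (4/5)^10 = 1048576/9765625
P(at least one) = 1 - 1048576/9765625 = 8717049/9765625

8717049/9765625


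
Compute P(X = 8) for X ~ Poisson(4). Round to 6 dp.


P(X=8) = e^(-4) * 4^8 / 8!
≈ 0.01831563889 * 65536 / 40320
≈ 0.029770

0.029770


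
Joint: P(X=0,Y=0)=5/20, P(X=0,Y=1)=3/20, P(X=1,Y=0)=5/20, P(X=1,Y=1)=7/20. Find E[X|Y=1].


P(Y=1) = 10/20
E[X|Y=1] = (0*3 + 1*7)/10 = 7/10

7/10


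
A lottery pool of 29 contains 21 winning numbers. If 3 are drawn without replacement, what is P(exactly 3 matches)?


P(X=3) = C(21,3)*C(8,0) / C(29,3)
= 1330*1 / 3654
= 1330/3654 = 95/261

95/261


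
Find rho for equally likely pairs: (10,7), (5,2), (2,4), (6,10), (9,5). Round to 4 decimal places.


Cov(X,Y) = 2.7600, Var(X) = 8.2400, Var(Y) = 7.4400
rho = Cov/(sqrt(VarX)*sqrt(VarY)) = 0.3525

0.3525


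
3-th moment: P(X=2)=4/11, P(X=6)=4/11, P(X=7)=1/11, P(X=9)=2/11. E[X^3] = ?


E[X^3] = sum(x^3 * P(x))
= 8*4/11 + 216*4/11 + 343*1/11 + 729*2/11
= 2697/11

2697/11


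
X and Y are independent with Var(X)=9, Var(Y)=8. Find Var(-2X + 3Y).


Independence => Cov(X,Y)=0
Var(-2X + 3Y) = (-2)^2*Var(X) + 3^2*Var(Y)
= 4*9 + 9*8 = 108

108


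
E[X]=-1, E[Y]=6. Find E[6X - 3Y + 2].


E[6X - 3Y + 2] = 6*E[X] - 3*E[Y] + 2
= (6)*(-1) + (-3)*(6) + (2)
= -6 - 18 + 2 = -22

-22


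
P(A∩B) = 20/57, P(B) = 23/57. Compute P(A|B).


P(A|B) = P(A∩B)/P(B) = (20/57)/(23/57) = 20/23

20/23


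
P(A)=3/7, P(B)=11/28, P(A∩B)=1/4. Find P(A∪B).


P(A∪B) = P(A) + P(B) - P(A∩B)
= 3/7 + 11/28 - 1/4 = 4/7

4/7


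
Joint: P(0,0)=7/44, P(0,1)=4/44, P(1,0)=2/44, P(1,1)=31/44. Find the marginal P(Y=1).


P(Y=1) = P(0,1)+P(1,1) = 4/44 + 31/44 = 35/44

35/44


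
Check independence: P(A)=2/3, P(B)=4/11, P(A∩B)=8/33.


P(A)*P(B) = 2/3*4/11 = 8/33
P(A∩B) = 8/33, which equals P(A)P(B), so independent

Yes, A and B are independent


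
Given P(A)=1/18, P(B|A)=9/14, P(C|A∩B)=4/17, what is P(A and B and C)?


P(A∩B∩C) = P(A) * P(B|A) * P(C|A∩B)
= 1/18 * 9/14 * 4/17
= 1/28 * 4/17 = 1/119

1/119


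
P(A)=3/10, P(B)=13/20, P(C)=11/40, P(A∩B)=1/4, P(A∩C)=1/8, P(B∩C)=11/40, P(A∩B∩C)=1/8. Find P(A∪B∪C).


P(A∪B∪C) = P(A)+P(B)+P(C) - P(AB)-P(AC)-P(BC) + P(ABC)
= 3/10+13/20+11/40 - 1/4-1/8-11/40 + 1/8
= 7/10

7/10


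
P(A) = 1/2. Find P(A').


P(A') = 1 - P(A) = 1 - 1/2 = 1/2

1/2


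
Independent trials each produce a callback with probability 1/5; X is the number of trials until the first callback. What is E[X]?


For geometric (trials until first success), E[X] = 1/p = 1/(1/5) = 5

5


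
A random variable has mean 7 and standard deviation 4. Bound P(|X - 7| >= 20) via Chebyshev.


k = 20/4 = 5
Chebyshev: P(|X-mu| >= k*sigma) <= 1/k^2 = 1/5^2 = 1/25

1/25


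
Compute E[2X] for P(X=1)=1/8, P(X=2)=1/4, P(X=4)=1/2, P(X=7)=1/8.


E[2X] = sum(g(x)*P(x))
= 2*1/8 + 4*1/4 + 8*1/2 + 14*1/8
= 7

7


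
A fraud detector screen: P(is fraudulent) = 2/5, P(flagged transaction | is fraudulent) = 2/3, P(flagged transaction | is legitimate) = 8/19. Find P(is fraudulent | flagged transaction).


P(A) = P(A|B)P(B) + P(A|B')P(B') = 2/3*2/5 + 8/19*3/5 = 148/285
P(B|A) = P(A|B)P(B)/P(A) = (4/15)/(148/285) = 19/37

19/37


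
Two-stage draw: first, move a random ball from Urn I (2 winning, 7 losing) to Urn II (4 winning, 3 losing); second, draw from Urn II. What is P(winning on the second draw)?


P(transfer winning) = 2/9; P(transfer losing) = 7/9
If winning transferred: Urn II has 5 winning of 8, so P(winning|winning moved) = 5/8
If losing transferred: Urn II has 4 winning of 8, so P(winning|losing moved) = 1/2
By total probability: P(winning) = 2/9*5/8 + 7/9*1/2 = 19/36

19/36


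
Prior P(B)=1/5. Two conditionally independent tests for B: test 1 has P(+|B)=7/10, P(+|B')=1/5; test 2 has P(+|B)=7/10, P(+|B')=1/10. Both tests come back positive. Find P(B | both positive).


After test 1: P(+) = 7/10*1/5 + 1/5*4/5 = 3/10
P(B|+) = (7/50)/(3/10) = 7/15
After test 2 (use post1 as new prior): P(+) = 7/10*7/15 + 1/10*8/15 = 19/50
P(B|+,+) = (49/150)/(19/50) = 49/57

49/57


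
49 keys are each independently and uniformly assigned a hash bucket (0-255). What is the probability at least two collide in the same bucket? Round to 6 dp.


P(all different) = prod((256-i)/256 for i=0..48) = 0.007336
P(at least one match) = 1 - 0.007336 = 0.992664

0.992664


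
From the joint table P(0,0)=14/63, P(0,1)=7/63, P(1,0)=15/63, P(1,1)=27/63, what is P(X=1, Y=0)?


Read from table: P(X=1, Y=0) = 15/63 = 5/21

5/21


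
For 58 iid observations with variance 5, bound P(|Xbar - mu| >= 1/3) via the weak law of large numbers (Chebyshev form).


Var(Xbar) = Var(X)/n = 5/58
Chebyshev: P(|Xbar-mu| >= 1/3) <= Var(Xbar)/(1/3)^2 = (5/58)/(1/9) = 45/58

45/58


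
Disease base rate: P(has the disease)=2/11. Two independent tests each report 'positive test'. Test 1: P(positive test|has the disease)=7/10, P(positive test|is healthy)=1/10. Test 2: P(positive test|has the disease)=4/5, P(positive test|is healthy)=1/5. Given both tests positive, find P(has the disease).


After test 1: P(+) = 7/10*2/11 + 1/10*9/11 = 23/110
P(B|+) = (7/55)/(23/110) = 14/23
After test 2 (use post1 as new prior): P(+) = 4/5*14/23 + 1/5*9/23 = 13/23
P(B|+,+) = (56/115)/(13/23) = 56/65

56/65


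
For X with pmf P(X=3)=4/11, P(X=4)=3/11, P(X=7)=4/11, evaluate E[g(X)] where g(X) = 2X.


E[2X] = sum(g(x)*P(x))
= 6*4/11 + 8*3/11 + 14*4/11
= 104/11

104/11


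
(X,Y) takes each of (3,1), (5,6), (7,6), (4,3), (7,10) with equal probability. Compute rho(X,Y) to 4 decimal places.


Cov(X,Y) = 4.3600, Var(X) = 2.5600, Var(Y) = 9.3600
rho = Cov/(sqrt(VarX)*sqrt(VarY)) = 0.8907

0.8907


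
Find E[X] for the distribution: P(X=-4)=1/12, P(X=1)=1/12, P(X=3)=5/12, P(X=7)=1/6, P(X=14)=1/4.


E[X] = sum(x * P(x))
= -4*1/12 + 1*1/12 + 3*5/12 + 7*1/6 + 14*1/4
= 17/3

17/3


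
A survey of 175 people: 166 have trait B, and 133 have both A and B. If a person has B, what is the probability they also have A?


P(A|B) = P(A∩B)/P(B) = (133/175)/(166/175) = 133/166

133/166


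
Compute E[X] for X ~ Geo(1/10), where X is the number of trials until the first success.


For geometric (trials until first success), E[X] = 1/p = 1/(1/10) = 10

10


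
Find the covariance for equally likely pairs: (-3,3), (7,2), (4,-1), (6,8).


E[X]=7/2, E[Y]=3, E[XY]=49/4
Cov(X,Y) = E[XY] - E[X]E[Y] = 49/4 - 7/2*3 = 7/4

7/4


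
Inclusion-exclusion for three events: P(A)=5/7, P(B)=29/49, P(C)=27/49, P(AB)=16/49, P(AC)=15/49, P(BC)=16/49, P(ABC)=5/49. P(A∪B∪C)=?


P(A∪B∪C) = P(A)+P(B)+P(C) - P(AB)-P(AC)-P(BC) + P(ABC)
= 5/7+29/49+27/49 - 16/49-15/49-16/49 + 5/49
= 1

1


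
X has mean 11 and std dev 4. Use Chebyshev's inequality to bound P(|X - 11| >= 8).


k = 8/4 = 2
Chebyshev: P(|X-mu| >= k*sigma) <= 1/k^2 = 1/2^2 = 1/4

1/4


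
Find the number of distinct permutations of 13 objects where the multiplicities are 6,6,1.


13! = 6227020800
Denominator: 6!=720 * 6!=720 * 1!=1
Coefficient = 6227020800 / 518400 = 12012

12012


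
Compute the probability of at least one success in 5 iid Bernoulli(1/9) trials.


P(at least one) = 1 - P(none)
P(none) = (1 - 1/9)^5 = (8/9)^5 = 32768/59049
P(at least one) = 1 - 32768/59049 = 26281/59049

26281/59049


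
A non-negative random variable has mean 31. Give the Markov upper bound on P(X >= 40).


Markov: P(X >= a) <= E[X]/a
P(X >= 40) <= 31/40

31/40


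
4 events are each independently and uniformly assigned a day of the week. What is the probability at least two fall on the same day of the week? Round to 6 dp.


P(all different) = prod((7-i)/7 for i=0..3) = 0.349854
P(at least one match) = 1 - 0.349854 = 0.650146

0.650146


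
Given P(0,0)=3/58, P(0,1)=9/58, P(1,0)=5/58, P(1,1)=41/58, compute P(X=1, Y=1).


Read from table: P(X=1, Y=1) = 41/58

41/58


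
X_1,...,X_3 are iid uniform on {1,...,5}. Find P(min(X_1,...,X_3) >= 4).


P(min >= 4) = P(all X_i >= 4) = (P(X_1 >= 4))^3
= (2/5)^3 = 8/125

8/125


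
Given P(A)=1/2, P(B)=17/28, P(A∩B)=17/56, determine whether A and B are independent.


P(A)*P(B) = 1/2*17/28 = 17/56
P(A∩B) = 17/56, which equals P(A)P(B), so independent

Yes, A and B are independent


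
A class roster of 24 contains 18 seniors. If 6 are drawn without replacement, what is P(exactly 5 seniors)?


P(X=5) = C(18,5)*C(6,1) / C(24,6)
= 8568*6 / 134596
= 51408/134596 = 1836/4807

1836/4807


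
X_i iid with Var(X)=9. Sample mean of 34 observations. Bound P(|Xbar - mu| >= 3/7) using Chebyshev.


Var(Xbar) = Var(X)/n = 9/34
Chebyshev: P(|Xbar-mu| >= 3/7) <= Var(Xbar)/(3/7)^2 = (9/34)/(9/49) = 49/34
Bound exceeds 1, so trivial bound: 1

1


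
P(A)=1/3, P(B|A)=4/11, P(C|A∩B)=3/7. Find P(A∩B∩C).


P(A∩B∩C) = P(A) * P(B|A) * P(C|A∩B)
= 1/3 * 4/11 * 3/7
= 4/33 * 3/7 = 4/77

4/77


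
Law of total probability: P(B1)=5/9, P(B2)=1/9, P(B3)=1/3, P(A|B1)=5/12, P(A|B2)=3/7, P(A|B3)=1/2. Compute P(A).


P(A) = P(A|B1)P(B1) + P(A|B2)P(B2) + P(A|B3)P(B3)
= 5/12*5/9 + 3/7*1/9 + 1/2*1/3
= 25/108 + 1/21 + 1/6 = 337/756

337/756


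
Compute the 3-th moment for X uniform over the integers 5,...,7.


E[X^3] = (1/3) * sum(x^3 for x=5..7)
= 684/3 = 228

228


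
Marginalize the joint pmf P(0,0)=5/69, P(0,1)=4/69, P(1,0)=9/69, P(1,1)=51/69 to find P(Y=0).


P(Y=0) = P(0,0)+P(1,0) = 5/69 + 9/69 = 14/69

14/69


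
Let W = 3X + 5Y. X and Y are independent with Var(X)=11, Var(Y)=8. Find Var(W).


Independence => Cov(X,Y)=0
Var(3X + 5Y) = 3^2*Var(X) + 5^2*Var(Y)
= 9*11 + 25*8 = 299

299


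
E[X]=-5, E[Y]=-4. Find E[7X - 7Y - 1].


E[7X - 7Y - 1] = 7*E[X] - 7*E[Y] - 1
= (7)*(-5) + (-7)*(-4) + (-1)
= -35 + 28 - 1 = -8

-8


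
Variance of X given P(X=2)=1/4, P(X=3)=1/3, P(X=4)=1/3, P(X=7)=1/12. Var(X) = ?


E[X] = 41/12, E[X^2] = 161/12
Var(X) = E[X^2] - (E[X])^2 = 161/12 - (41/12)^2 = 251/144

251/144


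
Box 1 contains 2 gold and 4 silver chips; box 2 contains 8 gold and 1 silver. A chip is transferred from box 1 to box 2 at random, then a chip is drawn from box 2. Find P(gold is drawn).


P(transfer gold) = 2/6 = 1/3; P(transfer silver) = 2/3
If gold transferred: Urn II has 9 gold of 10, so P(gold|gold moved) = 9/10
If silver transferred: Urn II has 8 gold of 10, so P(gold|silver moved) = 4/5
By total probability: P(gold) = 1/3*9/10 + 2/3*4/5 = 5/6

5/6


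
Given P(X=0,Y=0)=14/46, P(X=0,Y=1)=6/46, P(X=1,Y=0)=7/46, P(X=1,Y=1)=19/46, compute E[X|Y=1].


P(Y=1) = 25/46
E[X|Y=1] = (0*6 + 1*19)/25 = 19/25

19/25


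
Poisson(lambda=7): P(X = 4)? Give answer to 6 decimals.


P(X=4) = e^(-7) * 7^4 / 4!
≈ 0.0009118819656 * 2401 / 24
≈ 0.091226

0.091226


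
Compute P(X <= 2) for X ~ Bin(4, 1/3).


P(X<=2) = P(X=0) + P(X=1) + P(X=2)
= 16/81 + 32/81 + 8/27
= 8/9

8/9


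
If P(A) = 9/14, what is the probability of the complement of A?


P(A') = 1 - P(A) = 1 - 9/14 = 5/14

5/14


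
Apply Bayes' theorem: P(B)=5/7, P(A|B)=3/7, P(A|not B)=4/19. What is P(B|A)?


P(A) = P(A|B)P(B) + P(A|B')P(B') = 3/7*5/7 + 4/19*2/7 = 341/931
P(B|A) = P(A|B)P(B)/P(A) = (15/49)/(341/931) = 285/341

285/341


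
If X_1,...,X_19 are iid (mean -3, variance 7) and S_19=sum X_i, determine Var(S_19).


By independence, Var(S_n) = n*Var(X_1) = 19*7 = 133

133


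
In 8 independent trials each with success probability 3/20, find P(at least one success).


P(at least one) = 1 - P(none)
P(none) = (1 - 3/20)^8 = (17/20)^8 = 6975757441/25600000000
P(at least one) = 1 - 6975757441/25600000000 = 18624242559/25600000000

18624242559/25600000000


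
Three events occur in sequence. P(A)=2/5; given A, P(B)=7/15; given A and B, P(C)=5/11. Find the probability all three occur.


P(A∩B∩C) = P(A) * P(B|A) * P(C|A∩B)
= 2/5 * 7/15 * 5/11
= 14/75 * 5/11 = 14/165

14/165


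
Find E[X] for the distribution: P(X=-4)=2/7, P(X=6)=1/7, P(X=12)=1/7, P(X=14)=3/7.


E[X] = sum(x * P(x))
= -4*2/7 + 6*1/7 + 12*1/7 + 14*3/7
= 52/7

52/7


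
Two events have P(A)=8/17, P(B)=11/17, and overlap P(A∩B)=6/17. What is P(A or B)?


P(A∪B) = P(A) + P(B) - P(A∩B)
= 8/17 + 11/17 - 6/17 = 13/17

13/17


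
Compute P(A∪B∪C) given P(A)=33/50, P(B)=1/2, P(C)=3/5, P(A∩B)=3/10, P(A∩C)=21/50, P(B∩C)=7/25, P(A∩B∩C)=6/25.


P(A∪B∪C) = P(A)+P(B)+P(C) - P(AB)-P(AC)-P(BC) + P(ABC)
= 33/50+1/2+3/5 - 3/10-21/50-7/25 + 6/25
= 1

1


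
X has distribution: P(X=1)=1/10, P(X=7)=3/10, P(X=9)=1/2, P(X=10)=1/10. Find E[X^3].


E[X^3] = sum(g(x)*P(x))
= 1*1/10 + 343*3/10 + 729*1/2 + 1000*1/10
= 1135/2

1135/2


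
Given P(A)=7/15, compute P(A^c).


P(A') = 1 - P(A) = 1 - 7/15 = 8/15

8/15


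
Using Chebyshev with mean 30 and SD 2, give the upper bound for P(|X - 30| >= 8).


k = 8/2 = 4
Chebyshev: P(|X-mu| >= k*sigma) <= 1/k^2 = 1/4^2 = 1/16

1/16


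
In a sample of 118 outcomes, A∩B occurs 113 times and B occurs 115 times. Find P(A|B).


P(A|B) = P(A∩B)/P(B) = (113/118)/(115/118) = 113/115

113/115


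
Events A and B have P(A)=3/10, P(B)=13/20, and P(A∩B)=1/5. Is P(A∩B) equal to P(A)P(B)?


P(A)*P(B) = 3/10*13/20 = 39/200
P(A∩B) = 1/5 != 39/200, so not independent

No, A and B are not independent


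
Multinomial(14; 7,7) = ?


14! = 87178291200
Denominator: 7!=5040 * 7!=5040
Coefficient = 87178291200 / 25401600 = 3432

3432


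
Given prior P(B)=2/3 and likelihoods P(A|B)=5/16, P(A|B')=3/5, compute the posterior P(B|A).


P(A) = P(A|B)P(B) + P(A|B')P(B') = 5/16*2/3 + 3/5*1/3 = 49/120
P(B|A) = P(A|B)P(B)/P(A) = (5/24)/(49/120) = 25/49

25/49


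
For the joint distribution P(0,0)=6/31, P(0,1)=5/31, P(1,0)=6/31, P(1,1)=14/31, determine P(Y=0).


P(Y=0) = P(0,0)+P(1,0) = 6/31 + 6/31 = 12/31

12/31


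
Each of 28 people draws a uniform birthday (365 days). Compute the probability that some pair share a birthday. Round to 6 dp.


P(all different) = prod((365-i)/365 for i=0..27) = 0.345539
P(at least one match) = 1 - 0.345539 = 0.654461

0.654461


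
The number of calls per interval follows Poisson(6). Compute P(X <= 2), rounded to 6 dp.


P(X<=2) = e^(-6)*6^0/0! + e^(-6)*6^1/1! + e^(-6)*6^2/2!
≈ 0.0024787522 + 0.0148725131 + 0.0446175392
= 0.0619688045
≈ 0.061969

0.061969


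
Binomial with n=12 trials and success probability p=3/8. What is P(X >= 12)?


P(X>=12) = P(X=12)
= 531441/68719476736
= 531441/68719476736

531441/68719476736


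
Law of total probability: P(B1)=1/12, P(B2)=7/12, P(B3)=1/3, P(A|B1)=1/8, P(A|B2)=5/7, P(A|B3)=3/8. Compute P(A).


P(A) = P(A|B1)P(B1) + P(A|B2)P(B2) + P(A|B3)P(B3)
= 1/8*1/12 + 5/7*7/12 + 3/8*1/3
= 1/96 + 5/12 + 1/8 = 53/96

53/96


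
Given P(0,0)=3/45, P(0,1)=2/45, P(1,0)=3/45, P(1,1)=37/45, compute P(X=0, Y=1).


Read from table: P(X=0, Y=1) = 2/45

2/45


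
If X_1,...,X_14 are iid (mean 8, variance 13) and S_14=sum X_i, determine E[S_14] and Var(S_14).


E[S_n] = n*mu = 14*8 = 112
Var(S_n) = n*sigma^2 = 14*13 = 182

E[S_14]=112, Var(S_14)=182


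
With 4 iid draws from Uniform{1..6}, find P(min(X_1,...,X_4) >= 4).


P(min >= 4) = P(all X_i >= 4) = (P(X_1 >= 4))^4
= (3/6)^4 = (1/2)^4 = 1/16

1/16


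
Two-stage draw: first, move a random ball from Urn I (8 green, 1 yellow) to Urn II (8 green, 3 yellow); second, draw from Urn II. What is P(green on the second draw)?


P(transfer green) = 8/9; P(transfer yellow) = 1/9
If green transferred: Urn II has 9 green of 12, so P(green|green moved) = 3/4
If yellow transferred: Urn II has 8 green of 12, so P(green|yellow moved) = 2/3
By total probability: P(green) = 8/9*3/4 + 1/9*2/3 = 20/27

20/27


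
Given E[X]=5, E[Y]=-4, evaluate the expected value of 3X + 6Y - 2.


E[3X + 6Y - 2] = 3*E[X] + 6*E[Y] - 2
= (3)*(5) + (6)*(-4) + (-2)
= 15 - 24 - 2 = -11

-11


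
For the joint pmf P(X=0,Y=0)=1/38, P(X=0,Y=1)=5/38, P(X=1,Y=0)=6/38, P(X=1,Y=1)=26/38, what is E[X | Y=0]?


P(Y=0) = 7/38
E[X|Y=0] = (0*1 + 1*6)/7 = 6/7

6/7


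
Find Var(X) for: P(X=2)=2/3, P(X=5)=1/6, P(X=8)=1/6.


E[X] = 7/2, E[X^2] = 35/2
Var(X) = E[X^2] - (E[X])^2 = 35/2 - (7/2)^2 = 21/4

21/4


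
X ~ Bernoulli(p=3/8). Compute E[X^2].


For Bernoulli: X in {0,1}
E[X^2] = 0^2*(1-3/8) + 1^2*3/8 = 3/8

3/8


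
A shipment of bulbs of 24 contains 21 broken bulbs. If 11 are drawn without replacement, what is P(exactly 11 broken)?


P(X=11) = C(21,11)*C(3,0) / C(24,11)
= 352716*1 / 2496144
= 352716/2496144 = 13/92

13/92


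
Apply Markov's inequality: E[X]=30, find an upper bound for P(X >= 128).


Markov: P(X >= a) <= E[X]/a
P(X >= 128) <= 30/128 = 15/64

15/64


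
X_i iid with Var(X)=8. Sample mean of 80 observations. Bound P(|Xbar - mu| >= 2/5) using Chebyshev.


Var(Xbar) = Var(X)/n = 8/80
Chebyshev: P(|Xbar-mu| >= 2/5) <= Var(Xbar)/(2/5)^2 = (1/10)/(4/25) = 5/8

5/8


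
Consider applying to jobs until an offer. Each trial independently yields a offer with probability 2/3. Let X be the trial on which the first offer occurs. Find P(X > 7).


P(X > 7) = P(first 7 trials all fail) = (1-p)^7 = (1/3)^7 = 1/2187

1/2187


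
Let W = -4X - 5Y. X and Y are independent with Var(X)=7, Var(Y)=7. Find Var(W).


Independence => Cov(X,Y)=0
Var(-4X - 5Y) = (-4)^2*Var(X) + (-5)^2*Var(Y)
= 16*7 + 25*7 = 287

287


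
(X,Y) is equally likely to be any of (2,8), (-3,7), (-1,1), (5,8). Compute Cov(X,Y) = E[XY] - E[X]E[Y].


E[X]=3/4, E[Y]=6, E[XY]=17/2
Cov(X,Y) = E[XY] - E[X]E[Y] = 17/2 - 3/4*6 = 4

4


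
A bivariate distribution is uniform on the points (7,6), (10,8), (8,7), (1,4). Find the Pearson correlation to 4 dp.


Cov(X,Y) = 4.8750, Var(X) = 11.2500, Var(Y) = 2.1875
rho = Cov/(sqrt(VarX)*sqrt(VarY)) = 0.9827

0.9827


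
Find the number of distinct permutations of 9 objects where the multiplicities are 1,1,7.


9! = 362880
Denominator: 1!=1 * 1!=1 * 7!=5040
Coefficient = 362880 / 5040 = 72

72


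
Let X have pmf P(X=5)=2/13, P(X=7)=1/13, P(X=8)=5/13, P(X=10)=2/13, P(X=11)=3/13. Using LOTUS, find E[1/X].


E[1/X] = sum(g(x)*P(x))
= 1/5*2/13 + 1/7*1/13 + 1/8*5/13 + 1/10*2/13 + 1/11*3/13
= 5053/40040

5053/40040


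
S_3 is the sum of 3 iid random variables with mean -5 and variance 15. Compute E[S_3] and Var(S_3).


E[S_n] = n*mu = 3*-5 = -15
Var(S_n) = n*sigma^2 = 3*15 = 45

E[S_3]=-15, Var(S_3)=45


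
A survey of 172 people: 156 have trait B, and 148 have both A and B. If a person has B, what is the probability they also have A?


P(A|B) = P(A∩B)/P(B) = (148/172)/(156/172) = 148/156 = 37/39

37/39


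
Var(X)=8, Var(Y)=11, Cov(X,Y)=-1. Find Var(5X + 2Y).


Var(5X + 2Y) = 5^2*Var(X) + 2^2*Var(Y) + 2*5*2*Cov(X,Y)
= 25*8 + 4*11 + 20*(-1)
= 200 + 44 - 20 = 224

224


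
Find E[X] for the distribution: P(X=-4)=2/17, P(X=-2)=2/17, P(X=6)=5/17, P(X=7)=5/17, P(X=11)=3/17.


E[X] = sum(x * P(x))
= -4*2/17 - 2*2/17 + 6*5/17 + 7*5/17 + 11*3/17
= 86/17

86/17


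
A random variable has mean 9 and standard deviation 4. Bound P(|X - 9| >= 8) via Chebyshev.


k = 8/4 = 2
Chebyshev: P(|X-mu| >= k*sigma) <= 1/k^2 = 1/2^2 = 1/4

1/4


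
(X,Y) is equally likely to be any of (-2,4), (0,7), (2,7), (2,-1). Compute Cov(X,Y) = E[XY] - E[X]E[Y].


E[X]=1/2, E[Y]=17/4, E[XY]=1
Cov(X,Y) = E[XY] - E[X]E[Y] = 1 - 1/2*17/4 = -9/8

-9/8


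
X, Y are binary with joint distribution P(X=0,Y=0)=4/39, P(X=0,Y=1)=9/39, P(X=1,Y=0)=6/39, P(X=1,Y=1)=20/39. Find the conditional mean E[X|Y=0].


P(Y=0) = 10/39
E[X|Y=0] = (0*4 + 1*6)/10 = 6/10 = 3/5

3/5


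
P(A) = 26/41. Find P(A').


P(A') = 1 - P(A) = 1 - 26/41 = 15/41

15/41


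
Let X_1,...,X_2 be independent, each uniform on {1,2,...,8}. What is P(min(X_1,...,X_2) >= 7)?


P(min >= 7) = P(all X_i >= 7) = (P(X_1 >= 7))^2
= (2/8)^2 = (1/4)^2 = 1/16

1/16


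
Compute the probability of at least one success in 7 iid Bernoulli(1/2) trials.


P(at least one) = 1 - P(none)
P(none) = (1 - 1/2)^7 = (1/2)^7 = 1/128
P(at least one) = 1 - 1/128 = 127/128

127/128


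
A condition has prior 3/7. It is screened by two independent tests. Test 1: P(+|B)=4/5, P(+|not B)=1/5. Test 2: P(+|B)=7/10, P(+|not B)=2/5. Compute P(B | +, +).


After test 1: P(+) = 4/5*3/7 + 1/5*4/7 = 16/35
P(B|+) = (12/35)/(16/35) = 3/4
After test 2 (use post1 as new prior): P(+) = 7/10*3/4 + 2/5*1/4 = 5/8
P(B|+,+) = (21/40)/(5/8) = 21/25

21/25


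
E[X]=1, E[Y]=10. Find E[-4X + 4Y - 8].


E[-4X + 4Y - 8] = -4*E[X] + 4*E[Y] - 8
= (-4)*(1) + (4)*(10) + (-8)
= -4 + 40 - 8 = 28

28


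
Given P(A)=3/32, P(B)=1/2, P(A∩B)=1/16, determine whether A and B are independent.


P(A)*P(B) = 3/32*1/2 = 3/64
P(A∩B) = 1/16 != 3/64, so not independent

No, A and B are not independent


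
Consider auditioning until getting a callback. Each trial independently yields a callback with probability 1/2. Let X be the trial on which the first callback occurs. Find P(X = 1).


P(X=1) = (1-p)^0 * p = (1/2)^0 * 1/2
= 1 * 1/2 = 1/2

1/2


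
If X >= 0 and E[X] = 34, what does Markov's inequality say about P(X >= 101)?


Markov: P(X >= a) <= E[X]/a
P(X >= 101) <= 34/101

34/101


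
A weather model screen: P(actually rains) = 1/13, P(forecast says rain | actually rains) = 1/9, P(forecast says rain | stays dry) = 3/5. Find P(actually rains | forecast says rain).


P(A) = P(A|B)P(B) + P(A|B')P(B') = 1/9*1/13 + 3/5*12/13 = 329/585
P(B|A) = P(A|B)P(B)/P(A) = (1/117)/(329/585) = 5/329

5/329


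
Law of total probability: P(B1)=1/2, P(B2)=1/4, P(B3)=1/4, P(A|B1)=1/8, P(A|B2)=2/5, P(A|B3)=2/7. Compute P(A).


P(A) = P(A|B1)P(B1) + P(A|B2)P(B2) + P(A|B3)P(B3)
= 1/8*1/2 + 2/5*1/4 + 2/7*1/4
= 1/16 + 1/10 + 1/14 = 131/560

131/560


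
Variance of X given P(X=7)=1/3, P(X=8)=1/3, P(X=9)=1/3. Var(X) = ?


E[X] = 8, E[X^2] = 194/3
Var(X) = E[X^2] - (E[X])^2 = 194/3 - (8)^2 = 2/3

2/3


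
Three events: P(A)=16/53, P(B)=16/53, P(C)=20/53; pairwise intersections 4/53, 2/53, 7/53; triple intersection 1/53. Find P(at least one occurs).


P(A∪B∪C) = P(A)+P(B)+P(C) - P(AB)-P(AC)-P(BC) + P(ABC)
= 16/53+16/53+20/53 - 4/53-2/53-7/53 + 1/53
= 40/53

40/53


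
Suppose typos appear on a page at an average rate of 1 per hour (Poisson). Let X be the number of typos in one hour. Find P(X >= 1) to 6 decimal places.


P(X>=1) = 1 - P(X<=0) = 1 - (e^(-1)*1^0/0!)
≈ 1 - 0.3678794412 = 0.6321205588
≈ 0.632121

0.632121


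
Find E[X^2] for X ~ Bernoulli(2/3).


For Bernoulli: X in {0,1}
E[X^2] = 0^2*(1-2/3) + 1^2*2/3 = 2/3

2/3


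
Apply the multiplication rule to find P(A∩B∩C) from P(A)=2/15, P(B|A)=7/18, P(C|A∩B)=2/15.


P(A∩B∩C) = P(A) * P(B|A) * P(C|A∩B)
= 2/15 * 7/18 * 2/15
= 7/135 * 2/15 = 14/2025

14/2025


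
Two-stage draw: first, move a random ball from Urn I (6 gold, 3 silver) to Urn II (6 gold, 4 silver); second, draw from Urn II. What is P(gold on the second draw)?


P(transfer gold) = 6/9 = 2/3; P(transfer silver) = 1/3
If gold transferred: Urn II has 7 gold of 11, so P(gold|gold moved) = 7/11
If silver transferred: Urn II has 6 gold of 11, so P(gold|silver moved) = 6/11
By total probability: P(gold) = 2/3*7/11 + 1/3*6/11 = 20/33

20/33


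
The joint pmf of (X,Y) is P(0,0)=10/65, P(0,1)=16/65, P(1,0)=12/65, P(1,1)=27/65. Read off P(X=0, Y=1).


Read from table: P(X=0, Y=1) = 16/65

16/65


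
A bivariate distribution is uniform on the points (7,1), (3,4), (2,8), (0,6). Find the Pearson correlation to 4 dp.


Cov(X,Y) = -5.5000, Var(X) = 6.5000, Var(Y) = 6.6875
rho = Cov/(sqrt(VarX)*sqrt(VarY)) = -0.8342

-0.8342


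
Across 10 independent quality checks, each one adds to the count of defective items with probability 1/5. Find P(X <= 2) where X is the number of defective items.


P(X<=2) = P(X=0) + P(X=1) + P(X=2)
= 1048576/9765625 + 524288/1953125 + 589824/1953125
= 6619136/9765625

6619136/9765625


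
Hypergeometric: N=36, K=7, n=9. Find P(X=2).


P(X=2) = C(7,2)*C(29,7) / C(36,9)
= 21*1560780 / 94143280
= 32776380/94143280 = 8073/23188

8073/23188


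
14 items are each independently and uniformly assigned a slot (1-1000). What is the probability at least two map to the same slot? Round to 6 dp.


P(all different) = prod((1000-i)/1000 for i=0..13) = 0.912641
P(at least one match) = 1 - 0.912641 = 0.087359

0.087359


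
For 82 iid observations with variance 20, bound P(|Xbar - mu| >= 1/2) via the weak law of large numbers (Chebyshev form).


Var(Xbar) = Var(X)/n = 20/82
Chebyshev: P(|Xbar-mu| >= 1/2) <= Var(Xbar)/(1/2)^2 = (10/41)/(1/4) = 40/41

40/41


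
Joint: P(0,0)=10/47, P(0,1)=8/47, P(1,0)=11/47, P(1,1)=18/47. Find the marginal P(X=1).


P(X=1) = P(1,0)+P(1,1) = 11/47 + 18/47 = 29/47

29/47


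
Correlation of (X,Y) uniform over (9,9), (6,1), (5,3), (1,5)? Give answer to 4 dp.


Cov(X,Y) = 3.1250, Var(X) = 8.1875, Var(Y) = 8.7500
rho = Cov/(sqrt(VarX)*sqrt(VarY)) = 0.3692

0.3692


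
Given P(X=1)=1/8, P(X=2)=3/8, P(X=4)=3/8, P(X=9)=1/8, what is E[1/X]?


E[1/X] = sum(g(x)*P(x))
= 1*1/8 + 1/2*3/8 + 1/4*3/8 + 1/9*1/8
= 121/288

121/288


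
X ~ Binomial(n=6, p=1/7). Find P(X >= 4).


P(X>=4) = P(X=4) + P(X=5) + P(X=6)
= 540/117649 + 36/117649 + 1/117649
= 577/117649

577/117649


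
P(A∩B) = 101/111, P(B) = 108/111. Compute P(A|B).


P(A|B) = P(A∩B)/P(B) = (101/111)/(108/111) = 101/108

101/108


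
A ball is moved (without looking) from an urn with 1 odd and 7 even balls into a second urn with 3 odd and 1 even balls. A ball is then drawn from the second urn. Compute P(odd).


P(transfer odd) = 1/8; P(transfer even) = 7/8
If odd transferred: Urn II has 4 odd of 5, so P(odd|odd moved) = 4/5
If even transferred: Urn II has 3 odd of 5, so P(odd|even moved) = 3/5
By total probability: P(odd) = 1/8*4/5 + 7/8*3/5 = 5/8

5/8


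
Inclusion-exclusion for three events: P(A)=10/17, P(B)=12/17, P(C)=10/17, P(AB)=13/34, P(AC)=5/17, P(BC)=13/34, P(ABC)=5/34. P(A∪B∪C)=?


P(A∪B∪C) = P(A)+P(B)+P(C) - P(AB)-P(AC)-P(BC) + P(ABC)
= 10/17+12/17+10/17 - 13/34-5/17-13/34 + 5/34
= 33/34

33/34


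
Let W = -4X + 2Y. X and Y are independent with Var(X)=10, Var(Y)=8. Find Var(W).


Independence => Cov(X,Y)=0
Var(-4X + 2Y) = (-4)^2*Var(X) + 2^2*Var(Y)
= 16*10 + 4*8 = 192

192
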